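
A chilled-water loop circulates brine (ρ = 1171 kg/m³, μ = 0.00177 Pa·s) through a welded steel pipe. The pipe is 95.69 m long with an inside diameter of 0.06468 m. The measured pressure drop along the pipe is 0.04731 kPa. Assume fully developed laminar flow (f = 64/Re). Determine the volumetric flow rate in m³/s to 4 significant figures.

Q ≈ 1.200×10^-4 m³/s

For laminar flow, f = 64/Re with Re = ρVD/μ, so Darcy-Weisbach reduces to ΔP = 32μLV/D². Solving for V: V = ΔP·D²/(32μL) = 47.31·(0.06468)²/(32·0.00177·95.69) = 0.03652 m/s.
Check: Re = ρVD/μ = 1171·0.03652·0.06468/0.00177 = 1563 < 2300, so the laminar assumption holds.
Q = V·A = 0.03652·(π/4·0.06468²) = 0.00012 m³/s = 1.200×10^-4 m³/s.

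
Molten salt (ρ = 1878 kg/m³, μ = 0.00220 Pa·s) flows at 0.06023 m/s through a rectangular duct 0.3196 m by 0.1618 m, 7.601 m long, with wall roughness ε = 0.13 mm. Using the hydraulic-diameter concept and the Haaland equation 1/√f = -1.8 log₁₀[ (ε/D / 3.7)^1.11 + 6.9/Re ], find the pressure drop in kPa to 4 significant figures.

Hydraulic diameter D_h = 4A/P = 4·(0.3196·0.1618)/(2·(0.3196+0.1618)) = 0.2068/0.9628 = 0.2148 m.
Re = ρVD_h/μ = 1878·0.06023·0.2148/0.0022 = 1.105e+04.
ε/D_h = 0.00013/0.2148 = 0.000605; Haaland gives 1/√f = -1.8 log₁₀[6.27e-05+0.000625] = 5.693, so f = 0.03085.
ΔP = f(L/D_h)(ρV²/2) = 0.03085·7.601/0.2148·3.406 = 3.718 Pa.
ΔP = 0.003718 kPa.

ΔP ≈ 0.003718 kPa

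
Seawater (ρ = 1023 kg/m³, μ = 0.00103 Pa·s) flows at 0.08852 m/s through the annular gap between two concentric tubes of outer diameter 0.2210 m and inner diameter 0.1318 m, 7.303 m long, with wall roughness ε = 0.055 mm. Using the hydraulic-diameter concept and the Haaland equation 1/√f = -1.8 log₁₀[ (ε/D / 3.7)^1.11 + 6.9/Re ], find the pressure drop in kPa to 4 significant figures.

ΔP ≈ 0.01107 kPa

Hydraulic diameter D_h = 4A/P = D_o - D_i = 0.221 - 0.1318 = 0.0892 m.
Re = ρVD_h/μ = 1023·0.08852·0.0892/0.00103 = 7842.
ε/D_h = 5.5e-05/0.0892 = 0.000617; Haaland gives 1/√f = -1.8 log₁₀[6.4e-05+0.00088] = 5.445, so f = 0.03373.
ΔP = f(L/D_h)(ρV²/2) = 0.03373·7.303/0.0892·4.008 = 11.07 Pa.
ΔP = 0.01107 kPa.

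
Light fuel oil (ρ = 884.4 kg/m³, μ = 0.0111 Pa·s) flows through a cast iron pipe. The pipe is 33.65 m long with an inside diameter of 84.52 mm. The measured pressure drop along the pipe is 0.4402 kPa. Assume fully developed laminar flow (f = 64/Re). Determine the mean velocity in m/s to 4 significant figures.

V ≈ 0.2631 m/s

For laminar flow, f = 64/Re with Re = ρVD/μ, so Darcy-Weisbach reduces to ΔP = 32μLV/D². Solving for V: V = ΔP·D²/(32μL) = 440.2·(0.08452)²/(32·0.0111·33.65) = 0.2631 m/s.
Check: Re = ρVD/μ = 884.4·0.2631·0.08452/0.0111 = 1772 < 2300, so the laminar assumption holds.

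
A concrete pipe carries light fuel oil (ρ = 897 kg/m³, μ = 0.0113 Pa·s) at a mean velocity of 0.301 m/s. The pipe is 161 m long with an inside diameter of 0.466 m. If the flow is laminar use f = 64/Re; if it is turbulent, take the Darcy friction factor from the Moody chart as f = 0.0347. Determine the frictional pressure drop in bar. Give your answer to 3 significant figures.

ΔP ≈ 0.00487 bar

Reynolds number Re = ρVD/μ = 897 · 0.301 · 0.466 / 0.0113 = 1.113e+04.
Re > 4000 → turbulent; use the Moody-chart value f = 0.0347.
Darcy-Weisbach: ΔP = f(L/D)(ρV²/2) = 0.0347·(161/0.466)·(897·0.301²/2) = 0.0347·345.5·40.63 = 487.2 Pa.
ΔP = 487.2 Pa = 0.00487 bar.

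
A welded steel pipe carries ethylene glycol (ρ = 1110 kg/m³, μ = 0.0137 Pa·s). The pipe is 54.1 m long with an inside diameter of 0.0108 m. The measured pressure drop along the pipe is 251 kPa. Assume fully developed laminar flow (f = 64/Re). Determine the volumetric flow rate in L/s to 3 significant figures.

Q ≈ 0.113 L/s

For laminar flow, f = 64/Re with Re = ρVD/μ, so Darcy-Weisbach reduces to ΔP = 32μLV/D². Solving for V: V = ΔP·D²/(32μL) = 2.51e+05·(0.0108)²/(32·0.0137·54.1) = 1.234 m/s.
Check: Re = ρVD/μ = 1110·1.234·0.0108/0.0137 = 1080 < 2300, so the laminar assumption holds.
Q = V·A = 1.234·(π/4·0.0108²) = 0.0001131 m³/s = 0.113 L/s.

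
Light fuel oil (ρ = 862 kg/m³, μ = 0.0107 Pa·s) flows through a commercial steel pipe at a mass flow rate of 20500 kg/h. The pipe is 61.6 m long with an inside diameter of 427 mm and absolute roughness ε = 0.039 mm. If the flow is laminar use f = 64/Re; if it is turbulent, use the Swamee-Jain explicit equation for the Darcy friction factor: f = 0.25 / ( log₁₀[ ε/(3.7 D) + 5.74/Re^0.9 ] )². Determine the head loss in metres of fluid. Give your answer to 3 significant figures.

h_f ≈ 6.31×10^-4 m

ṁ = 20500 kg/h = 20500/3600 = 5.694 kg/s.
A = πD²/4 = π(0.427)²/4 = 0.1432 m²; mean velocity V = ṁ/(ρA) = 5.694/(862 · 0.1432) = 0.04613 m/s.
Reynolds number Re = ρVD/μ = 862 · 0.04613 · 0.427 / 0.0107 = 1587.
Re < 2300 → laminar flow, so f = 64/Re = 64/1587 = 0.04033 (the turbulent correlation is not needed).
Darcy-Weisbach: ΔP = f(L/D)(ρV²/2) = 0.04033·(61.6/0.427)·(862·0.04613²/2) = 0.04033·144.3·0.9172 = 5.337 Pa.
Head loss h_f = ΔP/(ρg) = 5.337/(862·9.81) = 6.31×10^-4 m.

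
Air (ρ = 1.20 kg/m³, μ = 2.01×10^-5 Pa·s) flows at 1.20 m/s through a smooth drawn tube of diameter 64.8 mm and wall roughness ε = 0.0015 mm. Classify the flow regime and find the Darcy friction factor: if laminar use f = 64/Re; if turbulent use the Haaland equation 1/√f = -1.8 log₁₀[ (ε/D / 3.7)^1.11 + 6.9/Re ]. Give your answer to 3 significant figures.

Re = ρVD/μ = 1.2·1.2·0.0648/2.01e-05 = 4642.
Re > 4000 → turbulent. ε/D = 1.5e-06/0.0648 = 2.31e-05; Haaland: 1/√f = -1.8 log₁₀[1.67e-06 + 0.00149] = 5.089, so f = 0.03861.

f ≈ 0.0386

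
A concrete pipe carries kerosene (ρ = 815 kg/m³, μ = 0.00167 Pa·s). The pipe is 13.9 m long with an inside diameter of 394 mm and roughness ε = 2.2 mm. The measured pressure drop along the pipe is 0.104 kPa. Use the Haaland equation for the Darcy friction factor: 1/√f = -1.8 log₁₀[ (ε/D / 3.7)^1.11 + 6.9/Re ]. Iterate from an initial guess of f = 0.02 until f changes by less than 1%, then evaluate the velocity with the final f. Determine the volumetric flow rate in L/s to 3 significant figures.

Rearranging Darcy-Weisbach: V = √(2·ΔP·D/(f·L·ρ)). With ε/D = 0.0022/0.394 = 0.00558, iterate starting from f = 0.02:
  f = 0.02 → V = √(2·104·0.394/(0.02·13.9·815)) = 0.6014 m/s; Re = ρVD/μ = 1.156e+05; f → 0.03216
  f = 0.03216 → V = 0.4743 m/s; Re = 9.119e+04; f → 0.03234
Converged (Δf/f < 1%). With the final f = 0.03234: V = √(2·104·0.394/(0.03234·13.9·815)) = 0.473 m/s.
Q = V·A = 0.473·(π/4·0.394²) = 0.05766 m³/s = 57.7 L/s.

Q ≈ 57.7 L/s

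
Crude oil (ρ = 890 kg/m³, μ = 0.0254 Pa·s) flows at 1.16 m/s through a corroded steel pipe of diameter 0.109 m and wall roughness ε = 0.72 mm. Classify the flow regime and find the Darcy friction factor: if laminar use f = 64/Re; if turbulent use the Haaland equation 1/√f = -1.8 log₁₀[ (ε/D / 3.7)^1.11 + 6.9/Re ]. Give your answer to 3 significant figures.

f ≈ 0.0453

Re = ρVD/μ = 890·1.16·0.109/0.0254 = 4430.
Re > 4000 → turbulent. ε/D = 0.00072/0.109 = 0.00661; Haaland: 1/√f = -1.8 log₁₀[0.00089 + 0.00156] = 4.7, so f = 0.04526.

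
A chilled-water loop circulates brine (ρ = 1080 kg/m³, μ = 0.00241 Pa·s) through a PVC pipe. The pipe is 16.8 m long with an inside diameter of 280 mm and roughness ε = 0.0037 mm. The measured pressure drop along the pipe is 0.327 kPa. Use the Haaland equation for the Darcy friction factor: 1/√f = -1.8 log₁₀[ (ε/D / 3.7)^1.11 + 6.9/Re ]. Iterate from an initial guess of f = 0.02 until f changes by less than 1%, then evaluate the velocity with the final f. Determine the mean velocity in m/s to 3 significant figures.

Rearranging Darcy-Weisbach: V = √(2·ΔP·D/(f·L·ρ)). With ε/D = 3.7e-06/0.28 = 1.32e-05, iterate starting from f = 0.02:
  f = 0.02 → V = √(2·327·0.28/(0.02·16.8·1080)) = 0.7104 m/s; Re = ρVD/μ = 8.914e+04; f → 0.01831
  f = 0.01831 → V = 0.7425 m/s; Re = 9.317e+04; f → 0.01814
Converged (Δf/f < 1%). With the final f = 0.01814: V = √(2·327·0.28/(0.01814·16.8·1080)) = 0.746 m/s.

V ≈ 0.746 m/s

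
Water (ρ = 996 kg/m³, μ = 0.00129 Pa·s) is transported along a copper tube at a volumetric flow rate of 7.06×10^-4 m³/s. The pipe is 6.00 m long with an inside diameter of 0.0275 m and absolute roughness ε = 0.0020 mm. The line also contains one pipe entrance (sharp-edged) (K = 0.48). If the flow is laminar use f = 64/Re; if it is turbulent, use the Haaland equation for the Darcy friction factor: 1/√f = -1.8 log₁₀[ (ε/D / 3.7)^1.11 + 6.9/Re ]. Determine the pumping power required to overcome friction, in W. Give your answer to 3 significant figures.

P ≈ 2.89 W

Cross-sectional area A = πD²/4 = π(0.0275)²/4 = 0.000594 m²; mean velocity V = Q/A = 0.000706/0.000594 = 1.189 m/s.
Reynolds number Re = ρVD/μ = 996 · 1.189 · 0.0275 / 0.00129 = 2.524e+04.
Re > 4000 → turbulent. Relative roughness ε/D = 2e-06/0.0275 = 7.27e-05. Haaland: 1/√f = -1.8 log₁₀[(7.27e-05/3.7)^1.11 + 6.9/2.524e+04] = -1.8 log₁₀[5.97e-06 + 0.000273] = 6.397, so f = 0.02444.
Total minor-loss coefficient ΣK = 1·0.48 = 0.48.
ΔP = [f·L/D + ΣK]·(ρV²/2) = [0.02444·6/0.0275 + 0.48]·(996·1.189²/2) = [5.332 + 0.48]·703.6 = 4089 Pa.
Pumping power P = QΔP = 0.000706·4089 = 2.887 W = 2.89 W.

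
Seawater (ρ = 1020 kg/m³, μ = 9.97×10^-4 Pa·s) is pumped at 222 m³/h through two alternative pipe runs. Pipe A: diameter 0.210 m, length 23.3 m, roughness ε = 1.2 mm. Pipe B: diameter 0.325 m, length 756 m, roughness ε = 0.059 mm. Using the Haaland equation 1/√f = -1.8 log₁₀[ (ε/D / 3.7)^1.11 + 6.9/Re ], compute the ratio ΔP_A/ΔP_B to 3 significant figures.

ΔP_A/ΔP_B ≈ 0.536

Pipe A: V = Q/A = 0.06167/0.03464 = 1.78 m/s; Re = 3.825e+05; ε/D = 0.00571; Haaland → f = 0.03191; ΔP_A = f(L/D)(ρV²/2) = 5723 Pa.
Pipe B: V = Q/A = 0.06167/0.08296 = 0.7434 m/s; Re = 2.472e+05; ε/D = 0.000182; Haaland → f = 0.01629; ΔP_B = f(L/D)(ρV²/2) = 1.068e+04 Pa.
ΔP_A/ΔP_B = 5723/1.068e+04 = 0.536.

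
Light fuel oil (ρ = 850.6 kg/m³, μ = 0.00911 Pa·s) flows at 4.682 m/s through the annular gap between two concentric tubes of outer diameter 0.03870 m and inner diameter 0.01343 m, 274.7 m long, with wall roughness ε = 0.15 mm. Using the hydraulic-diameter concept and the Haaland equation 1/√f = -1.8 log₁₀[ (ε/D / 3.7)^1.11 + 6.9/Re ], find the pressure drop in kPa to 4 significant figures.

Hydraulic diameter D_h = 4A/P = D_o - D_i = 0.0387 - 0.01343 = 0.02527 m.
Re = ρVD_h/μ = 850.6·4.682·0.02527/0.00911 = 1.105e+04.
ε/D_h = 0.00015/0.02527 = 0.00594; Haaland gives 1/√f = -1.8 log₁₀[0.00079+0.000625] = 5.129, so f = 0.03802.
ΔP = f(L/D_h)(ρV²/2) = 0.03802·274.7/0.02527·9323 = 3.853e+06 Pa.
ΔP = 3853 kPa.

ΔP ≈ 3853 kPa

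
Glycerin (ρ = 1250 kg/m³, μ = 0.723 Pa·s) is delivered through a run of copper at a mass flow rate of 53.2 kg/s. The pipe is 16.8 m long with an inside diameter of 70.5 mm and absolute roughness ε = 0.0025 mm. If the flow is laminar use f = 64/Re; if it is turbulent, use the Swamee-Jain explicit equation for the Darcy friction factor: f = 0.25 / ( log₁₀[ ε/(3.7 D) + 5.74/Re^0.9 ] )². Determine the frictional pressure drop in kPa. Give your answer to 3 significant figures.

A = πD²/4 = π(0.0705)²/4 = 0.003904 m²; mean velocity V = ṁ/(ρA) = 53.2/(1250 · 0.003904) = 10.9 m/s.
Reynolds number Re = ρVD/μ = 1250 · 10.9 · 0.0705 / 0.723 = 1329.
Re < 2300 → laminar flow, so f = 64/Re = 64/1329 = 0.04816 (the turbulent correlation is not needed).
Darcy-Weisbach: ΔP = f(L/D)(ρV²/2) = 0.04816·(16.8/0.0705)·(1250·10.9²/2) = 0.04816·238.3·7.429e+04 = 8.526e+05 Pa.
ΔP = 8.526e+05 Pa = 853 kPa.

ΔP ≈ 853 kPa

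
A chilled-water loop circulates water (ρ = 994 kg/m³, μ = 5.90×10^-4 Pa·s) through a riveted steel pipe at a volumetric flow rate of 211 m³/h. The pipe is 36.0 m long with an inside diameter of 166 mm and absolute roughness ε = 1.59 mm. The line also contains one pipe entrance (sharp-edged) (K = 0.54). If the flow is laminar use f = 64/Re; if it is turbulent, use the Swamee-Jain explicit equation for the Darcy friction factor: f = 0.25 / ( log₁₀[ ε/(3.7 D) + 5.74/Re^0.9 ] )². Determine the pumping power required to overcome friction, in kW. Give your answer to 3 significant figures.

Q = 211 m³/h = 211/3600 = 0.05861 m³/s.
Cross-sectional area A = πD²/4 = π(0.166)²/4 = 0.02164 m²; mean velocity V = Q/A = 0.05861/0.02164 = 2.708 m/s.
Reynolds number Re = ρVD/μ = 994 · 2.708 · 0.166 / 0.00059 = 7.574e+05.
Re > 4000 → turbulent. Relative roughness ε/D = 0.00159/0.166 = 0.00958. Swamee-Jain: f = 0.25/(log₁₀[0.00958/3.7 + 5.74/7.574e+05^0.9])² = 0.25/(log₁₀[0.00259 + 2.93e-05])² = 0.25/(-2.582)² = 0.0375.
Total minor-loss coefficient ΣK = 1·0.54 = 0.54.
ΔP = [f·L/D + ΣK]·(ρV²/2) = [0.0375·36/0.166 + 0.54]·(994·2.708²/2) = [8.132 + 0.54]·3645 = 3.161e+04 Pa.
Pumping power P = QΔP = 0.05861·3.161e+04 = 1853 W = 1.85 kW.

P ≈ 1.85 kW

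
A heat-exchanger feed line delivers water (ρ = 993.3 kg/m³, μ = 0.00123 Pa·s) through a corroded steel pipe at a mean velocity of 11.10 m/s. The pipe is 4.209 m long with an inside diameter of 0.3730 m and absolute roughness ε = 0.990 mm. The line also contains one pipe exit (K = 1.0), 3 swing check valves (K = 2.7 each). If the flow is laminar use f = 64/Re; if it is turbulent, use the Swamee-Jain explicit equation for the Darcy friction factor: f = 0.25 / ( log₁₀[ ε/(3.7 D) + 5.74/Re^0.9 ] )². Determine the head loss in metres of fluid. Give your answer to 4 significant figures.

h_f ≈ 58.94 m

Reynolds number Re = ρVD/μ = 993.3 · 11.1 · 0.373 / 0.00123 = 3.344e+06.
Re > 4000 → turbulent. Relative roughness ε/D = 0.00099/0.373 = 0.00265. Swamee-Jain: f = 0.25/(log₁₀[0.00265/3.7 + 5.74/3.344e+06^0.9])² = 0.25/(log₁₀[0.000717 + 7.71e-06])² = 0.25/(-3.14)² = 0.02536.
Total minor-loss coefficient ΣK = 1·1 + 3·2.7 = 9.1.
ΔP = [f·L/D + ΣK]·(ρV²/2) = [0.02536·4.209/0.373 + 9.1]·(993.3·11.1²/2) = [0.2862 + 9.1]·6.119e+04 = 5.744e+05 Pa.
Head loss h_f = ΔP/(ρg) = 5.744e+05/(993.3·9.81) = 58.94 m.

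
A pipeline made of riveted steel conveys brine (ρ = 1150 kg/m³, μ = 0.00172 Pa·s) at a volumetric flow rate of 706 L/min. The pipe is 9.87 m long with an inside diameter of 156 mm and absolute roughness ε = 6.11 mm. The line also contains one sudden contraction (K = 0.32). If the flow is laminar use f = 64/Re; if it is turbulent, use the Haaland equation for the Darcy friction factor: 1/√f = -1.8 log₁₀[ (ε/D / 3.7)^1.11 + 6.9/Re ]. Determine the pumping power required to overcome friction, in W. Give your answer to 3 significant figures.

Q = 706 L/min = 706/60000 = 0.01177 m³/s.
Cross-sectional area A = πD²/4 = π(0.156)²/4 = 0.01911 m²; mean velocity V = Q/A = 0.01177/0.01911 = 0.6156 m/s.
Reynolds number Re = ρVD/μ = 1150 · 0.6156 · 0.156 / 0.00172 = 6.421e+04.
Re > 4000 → turbulent. Relative roughness ε/D = 0.00611/0.156 = 0.0392. Haaland: 1/√f = -1.8 log₁₀[(0.0392/3.7)^1.11 + 6.9/6.421e+04] = -1.8 log₁₀[0.00642 + 0.000107] = 3.934, so f = 0.06463.
Total minor-loss coefficient ΣK = 1·0.32 = 0.32.
ΔP = [f·L/D + ΣK]·(ρV²/2) = [0.06463·9.87/0.156 + 0.32]·(1150·0.6156²/2) = [4.089 + 0.32]·217.9 = 960.8 Pa.
Pumping power P = QΔP = 0.01177·960.8 = 11.31 W = 11.3 W.

P ≈ 11.3 W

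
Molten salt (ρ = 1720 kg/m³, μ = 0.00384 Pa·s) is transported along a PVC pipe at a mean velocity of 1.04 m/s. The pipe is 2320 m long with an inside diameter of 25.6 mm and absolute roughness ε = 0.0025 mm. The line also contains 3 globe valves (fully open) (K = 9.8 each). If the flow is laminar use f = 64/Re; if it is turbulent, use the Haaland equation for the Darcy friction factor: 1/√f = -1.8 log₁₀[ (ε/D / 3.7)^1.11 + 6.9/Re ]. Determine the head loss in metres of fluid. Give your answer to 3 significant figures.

h_f ≈ 149 m

Reynolds number Re = ρVD/μ = 1720 · 1.04 · 0.0256 / 0.00384 = 1.193e+04.
Re > 4000 → turbulent. Relative roughness ε/D = 2.5e-06/0.0256 = 9.77e-05. Haaland: 1/√f = -1.8 log₁₀[(9.77e-05/3.7)^1.11 + 6.9/1.193e+04] = -1.8 log₁₀[8.28e-06 + 0.000579] = 5.817, so f = 0.02956.
Total minor-loss coefficient ΣK = 3·9.8 = 29.4.
ΔP = [f·L/D + ΣK]·(ρV²/2) = [0.02956·2320/0.0256 + 29.4]·(1720·1.04²/2) = [2679 + 29.4]·930.2 = 2.519e+06 Pa.
Head loss h_f = ΔP/(ρg) = 2.519e+06/(1720·9.81) = 149 m.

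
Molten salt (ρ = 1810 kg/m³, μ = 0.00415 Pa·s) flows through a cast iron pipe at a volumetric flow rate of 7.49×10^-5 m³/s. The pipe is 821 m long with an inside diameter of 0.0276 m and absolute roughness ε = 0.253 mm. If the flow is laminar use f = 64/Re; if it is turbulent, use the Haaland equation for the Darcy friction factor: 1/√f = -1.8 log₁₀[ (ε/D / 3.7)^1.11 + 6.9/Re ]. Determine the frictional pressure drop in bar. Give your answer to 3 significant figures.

ΔP ≈ 0.179 bar

Cross-sectional area A = πD²/4 = π(0.0276)²/4 = 0.0005983 m²; mean velocity V = Q/A = 7.49e-05/0.0005983 = 0.1252 m/s.
Reynolds number Re = ρVD/μ = 1810 · 0.1252 · 0.0276 / 0.00415 = 1507.
Re < 2300 → laminar flow, so f = 64/Re = 64/1507 = 0.04247 (the turbulent correlation is not needed).
Darcy-Weisbach: ΔP = f(L/D)(ρV²/2) = 0.04247·(821/0.0276)·(1810·0.1252²/2) = 0.04247·2.975e+04·14.18 = 1.792e+04 Pa.
ΔP = 1.792e+04 Pa = 0.179 bar.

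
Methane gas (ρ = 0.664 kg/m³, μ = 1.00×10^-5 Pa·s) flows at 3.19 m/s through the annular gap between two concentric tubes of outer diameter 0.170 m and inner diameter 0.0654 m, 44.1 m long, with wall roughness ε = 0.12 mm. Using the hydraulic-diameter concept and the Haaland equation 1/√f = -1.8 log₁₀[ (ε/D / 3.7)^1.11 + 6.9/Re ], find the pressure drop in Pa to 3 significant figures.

Hydraulic diameter D_h = 4A/P = D_o - D_i = 0.17 - 0.0654 = 0.1046 m.
Re = ρVD_h/μ = 0.664·3.19·0.1046/1e-05 = 2.216e+04.
ε/D_h = 0.00012/0.1046 = 0.00115; Haaland gives 1/√f = -1.8 log₁₀[0.000127+0.000311] = 6.044, so f = 0.02738.
ΔP = f(L/D_h)(ρV²/2) = 0.02738·44.1/0.1046·3.378 = 39 Pa.

ΔP ≈ 39.0 Pa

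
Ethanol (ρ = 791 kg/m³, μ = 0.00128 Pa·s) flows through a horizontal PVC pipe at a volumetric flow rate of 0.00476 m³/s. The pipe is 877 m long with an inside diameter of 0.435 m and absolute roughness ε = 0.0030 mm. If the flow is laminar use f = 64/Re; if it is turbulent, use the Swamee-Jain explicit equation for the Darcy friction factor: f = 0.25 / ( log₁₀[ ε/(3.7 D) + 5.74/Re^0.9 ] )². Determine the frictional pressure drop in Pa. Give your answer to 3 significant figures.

Cross-sectional area A = πD²/4 = π(0.435)²/4 = 0.1486 m²; mean velocity V = Q/A = 0.00476/0.1486 = 0.03203 m/s.
Reynolds number Re = ρVD/μ = 791 · 0.03203 · 0.435 / 0.00128 = 8610.
Re > 4000 → turbulent. Relative roughness ε/D = 3e-06/0.435 = 6.9e-06. Swamee-Jain: f = 0.25/(log₁₀[6.9e-06/3.7 + 5.74/8610^0.9])² = 0.25/(log₁₀[1.86e-06 + 0.00165])² = 0.25/(-2.782)² = 0.0323.
Darcy-Weisbach: ΔP = f(L/D)(ρV²/2) = 0.0323·(877/0.435)·(791·0.03203²/2) = 0.0323·2016·0.4057 = 26.42 Pa.

ΔP ≈ 26.4 Pa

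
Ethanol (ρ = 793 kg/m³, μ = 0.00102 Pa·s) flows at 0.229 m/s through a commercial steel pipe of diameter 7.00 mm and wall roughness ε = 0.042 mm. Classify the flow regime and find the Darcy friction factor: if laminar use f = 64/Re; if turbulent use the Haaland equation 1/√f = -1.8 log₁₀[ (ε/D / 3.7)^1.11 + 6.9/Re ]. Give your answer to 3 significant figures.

f ≈ 0.0514

Re = ρVD/μ = 793·0.229·0.007/0.00102 = 1246.
Re < 2300 → laminar, so f = 64/Re = 0.05135 (roughness is irrelevant in laminar flow).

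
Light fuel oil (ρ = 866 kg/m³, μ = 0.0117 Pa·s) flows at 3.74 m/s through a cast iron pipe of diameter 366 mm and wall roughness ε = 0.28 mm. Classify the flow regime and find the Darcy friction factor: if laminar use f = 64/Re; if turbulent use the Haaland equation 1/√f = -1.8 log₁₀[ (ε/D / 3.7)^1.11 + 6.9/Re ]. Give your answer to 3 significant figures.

f ≈ 0.0211

Re = ρVD/μ = 866·3.74·0.366/0.0117 = 1.013e+05.
Re > 4000 → turbulent. ε/D = 0.00028/0.366 = 0.000765; Haaland: 1/√f = -1.8 log₁₀[8.13e-05 + 6.81e-05] = 6.886, so f = 0.02109.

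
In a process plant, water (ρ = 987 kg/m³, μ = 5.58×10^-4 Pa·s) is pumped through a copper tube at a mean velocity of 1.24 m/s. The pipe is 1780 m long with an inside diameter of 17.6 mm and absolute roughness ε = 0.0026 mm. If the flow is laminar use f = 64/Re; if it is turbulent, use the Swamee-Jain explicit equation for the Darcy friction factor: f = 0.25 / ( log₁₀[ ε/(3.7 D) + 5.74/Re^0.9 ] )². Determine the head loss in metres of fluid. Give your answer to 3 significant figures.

Reynolds number Re = ρVD/μ = 987 · 1.24 · 0.0176 / 0.000558 = 3.86e+04.
Re > 4000 → turbulent. Relative roughness ε/D = 2.6e-06/0.0176 = 0.000148. Swamee-Jain: f = 0.25/(log₁₀[0.000148/3.7 + 5.74/3.86e+04^0.9])² = 0.25/(log₁₀[3.99e-05 + 0.000428])² = 0.25/(-3.33)² = 0.02254.
Darcy-Weisbach: ΔP = f(L/D)(ρV²/2) = 0.02254·(1780/0.0176)·(987·1.24²/2) = 0.02254·1.011e+05·758.8 = 1.73e+06 Pa.
Head loss h_f = ΔP/(ρg) = 1.73e+06/(987·9.81) = 179 m.

h_f ≈ 179 m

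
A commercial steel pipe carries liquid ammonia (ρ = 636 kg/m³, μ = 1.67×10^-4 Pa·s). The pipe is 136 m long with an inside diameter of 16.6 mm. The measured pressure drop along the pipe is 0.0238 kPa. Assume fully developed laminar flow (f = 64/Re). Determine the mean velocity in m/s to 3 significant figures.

For laminar flow, f = 64/Re with Re = ρVD/μ, so Darcy-Weisbach reduces to ΔP = 32μLV/D². Solving for V: V = ΔP·D²/(32μL) = 23.8·(0.0166)²/(32·0.000167·136) = 0.009024 m/s.
Check: Re = ρVD/μ = 636·0.009024·0.0166/0.000167 = 570.5 < 2300, so the laminar assumption holds.

V ≈ 0.00902 m/s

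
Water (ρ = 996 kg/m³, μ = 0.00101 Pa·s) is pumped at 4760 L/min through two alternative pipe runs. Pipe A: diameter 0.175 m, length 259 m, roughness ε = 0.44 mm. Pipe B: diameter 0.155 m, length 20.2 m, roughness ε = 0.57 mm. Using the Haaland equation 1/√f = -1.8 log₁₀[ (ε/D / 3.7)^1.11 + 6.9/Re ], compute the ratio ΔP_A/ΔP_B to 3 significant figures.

Pipe A: V = Q/A = 0.07933/0.02405 = 3.298 m/s; Re = 5.692e+05; ε/D = 0.00251; Haaland → f = 0.02521; ΔP_A = f(L/D)(ρV²/2) = 2.021e+05 Pa.
Pipe B: V = Q/A = 0.07933/0.01887 = 4.204 m/s; Re = 6.426e+05; ε/D = 0.00368; Haaland → f = 0.02795; ΔP_B = f(L/D)(ρV²/2) = 3.207e+04 Pa.
ΔP_A/ΔP_B = 2.021e+05/3.207e+04 = 6.30.

ΔP_A/ΔP_B ≈ 6.30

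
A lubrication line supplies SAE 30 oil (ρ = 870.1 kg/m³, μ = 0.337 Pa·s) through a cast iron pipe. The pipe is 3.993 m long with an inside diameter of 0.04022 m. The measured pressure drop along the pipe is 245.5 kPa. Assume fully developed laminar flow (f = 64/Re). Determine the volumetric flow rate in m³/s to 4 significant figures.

For laminar flow, f = 64/Re with Re = ρVD/μ, so Darcy-Weisbach reduces to ΔP = 32μLV/D². Solving for V: V = ΔP·D²/(32μL) = 2.455e+05·(0.04022)²/(32·0.337·3.993) = 9.223 m/s.
Check: Re = ρVD/μ = 870.1·9.223·0.04022/0.337 = 957.7 < 2300, so the laminar assumption holds.
Q = V·A = 9.223·(π/4·0.04022²) = 0.01172 m³/s = 0.01172 m³/s.

Q ≈ 0.01172 m³/s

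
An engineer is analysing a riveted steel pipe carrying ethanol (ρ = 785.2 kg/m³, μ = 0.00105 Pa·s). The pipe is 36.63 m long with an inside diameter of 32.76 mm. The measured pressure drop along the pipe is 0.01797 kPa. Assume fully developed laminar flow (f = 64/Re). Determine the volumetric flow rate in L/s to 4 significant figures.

For laminar flow, f = 64/Re with Re = ρVD/μ, so Darcy-Weisbach reduces to ΔP = 32μLV/D². Solving for V: V = ΔP·D²/(32μL) = 17.97·(0.03276)²/(32·0.00105·36.63) = 0.01567 m/s.
Check: Re = ρVD/μ = 785.2·0.01567·0.03276/0.00105 = 383.9 < 2300, so the laminar assumption holds.
Q = V·A = 0.01567·(π/4·0.03276²) = 1.321e-05 m³/s = 0.01321 L/s.

Q ≈ 0.01321 L/s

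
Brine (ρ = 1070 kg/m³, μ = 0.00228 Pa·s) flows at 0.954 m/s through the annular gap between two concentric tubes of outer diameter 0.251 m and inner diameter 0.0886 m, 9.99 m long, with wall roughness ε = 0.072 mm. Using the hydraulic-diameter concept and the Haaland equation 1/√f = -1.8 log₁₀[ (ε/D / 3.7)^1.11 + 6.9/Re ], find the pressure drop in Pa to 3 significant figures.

Hydraulic diameter D_h = 4A/P = D_o - D_i = 0.251 - 0.0886 = 0.1624 m.
Re = ρVD_h/μ = 1070·0.954·0.1624/0.00228 = 7.271e+04.
ε/D_h = 7.2e-05/0.1624 = 0.000443; Haaland gives 1/√f = -1.8 log₁₀[4.44e-05+9.49e-05] = 6.941, so f = 0.02076.
ΔP = f(L/D_h)(ρV²/2) = 0.02076·9.99/0.1624·486.9 = 621.7 Pa.

ΔP ≈ 622 Pa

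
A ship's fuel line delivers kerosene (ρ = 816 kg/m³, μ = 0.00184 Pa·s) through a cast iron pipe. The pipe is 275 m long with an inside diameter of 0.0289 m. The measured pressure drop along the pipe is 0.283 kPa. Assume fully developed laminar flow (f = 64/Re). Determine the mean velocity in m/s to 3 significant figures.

For laminar flow, f = 64/Re with Re = ρVD/μ, so Darcy-Weisbach reduces to ΔP = 32μLV/D². Solving for V: V = ΔP·D²/(32μL) = 283·(0.0289)²/(32·0.00184·275) = 0.0146 m/s.
Check: Re = ρVD/μ = 816·0.0146·0.0289/0.00184 = 187.1 < 2300, so the laminar assumption holds.

V ≈ 0.0146 m/s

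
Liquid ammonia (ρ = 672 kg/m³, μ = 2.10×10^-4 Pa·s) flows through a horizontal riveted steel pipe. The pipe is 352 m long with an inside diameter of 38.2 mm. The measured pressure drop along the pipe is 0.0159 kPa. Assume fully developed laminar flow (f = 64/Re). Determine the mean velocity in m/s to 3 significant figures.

For laminar flow, f = 64/Re with Re = ρVD/μ, so Darcy-Weisbach reduces to ΔP = 32μLV/D². Solving for V: V = ΔP·D²/(32μL) = 15.9·(0.0382)²/(32·0.00021·352) = 0.009809 m/s.
Check: Re = ρVD/μ = 672·0.009809·0.0382/0.00021 = 1199 < 2300, so the laminar assumption holds.

V ≈ 0.00981 m/s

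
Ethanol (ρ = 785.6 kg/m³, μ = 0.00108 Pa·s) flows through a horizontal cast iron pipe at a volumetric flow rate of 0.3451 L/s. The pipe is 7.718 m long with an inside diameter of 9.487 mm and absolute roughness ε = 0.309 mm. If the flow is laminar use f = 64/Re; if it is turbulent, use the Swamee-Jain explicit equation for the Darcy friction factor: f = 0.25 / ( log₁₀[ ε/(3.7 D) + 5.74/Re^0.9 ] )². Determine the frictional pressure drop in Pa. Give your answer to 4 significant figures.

ΔP ≈ 461100 Pa

Q = 0.3451 L/s = 0.3451/1000 = 0.0003451 m³/s.
Cross-sectional area A = πD²/4 = π(0.009487)²/4 = 7.069e-05 m²; mean velocity V = Q/A = 0.0003451/7.069e-05 = 4.882 m/s.
Reynolds number Re = ρVD/μ = 785.6 · 4.882 · 0.009487 / 0.00108 = 3.369e+04.
Re > 4000 → turbulent. Relative roughness ε/D = 0.000309/0.009487 = 0.0326. Swamee-Jain: f = 0.25/(log₁₀[0.0326/3.7 + 5.74/3.369e+04^0.9])² = 0.25/(log₁₀[0.0088 + 0.000483])² = 0.25/(-2.032)² = 0.06054.
Darcy-Weisbach: ΔP = f(L/D)(ρV²/2) = 0.06054·(7.718/0.009487)·(785.6·4.882²/2) = 0.06054·813.5·9362 = 4.611e+05 Pa.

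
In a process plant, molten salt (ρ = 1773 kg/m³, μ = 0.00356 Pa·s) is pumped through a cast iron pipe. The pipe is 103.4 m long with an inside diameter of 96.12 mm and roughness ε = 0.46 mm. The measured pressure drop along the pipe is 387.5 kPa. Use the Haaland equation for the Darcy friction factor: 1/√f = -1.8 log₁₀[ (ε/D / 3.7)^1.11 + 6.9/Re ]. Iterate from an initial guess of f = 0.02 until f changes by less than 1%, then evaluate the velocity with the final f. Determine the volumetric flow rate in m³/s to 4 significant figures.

Q ≈ 0.02647 m³/s

Rearranging Darcy-Weisbach: V = √(2·ΔP·D/(f·L·ρ)). With ε/D = 0.00046/0.09612 = 0.00479, iterate starting from f = 0.02:
  f = 0.02 → V = √(2·3.875e+05·0.09612/(0.02·103.4·1773)) = 4.507 m/s; Re = ρVD/μ = 2.158e+05; f → 0.03044
  f = 0.03044 → V = 3.654 m/s; Re = 1.749e+05; f → 0.03054
Converged (Δf/f < 1%). With the final f = 0.03054: V = √(2·3.875e+05·0.09612/(0.03054·103.4·1773)) = 3.648 m/s.
Q = V·A = 3.648·(π/4·0.09612²) = 0.02647 m³/s = 0.02647 m³/s.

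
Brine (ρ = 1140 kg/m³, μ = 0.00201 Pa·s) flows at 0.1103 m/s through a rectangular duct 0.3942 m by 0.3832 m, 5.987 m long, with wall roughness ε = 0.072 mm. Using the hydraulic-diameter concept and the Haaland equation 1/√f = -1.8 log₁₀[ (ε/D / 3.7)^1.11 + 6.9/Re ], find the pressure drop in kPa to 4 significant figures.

ΔP ≈ 0.002658 kPa

Hydraulic diameter D_h = 4A/P = 4·(0.3942·0.3832)/(2·(0.3942+0.3832)) = 0.6042/1.555 = 0.3886 m.
Re = ρVD_h/μ = 1140·0.1103·0.3886/0.00201 = 2.431e+04.
ε/D_h = 7.2e-05/0.3886 = 0.000185; Haaland gives 1/√f = -1.8 log₁₀[1.68e-05+0.000284] = 6.339, so f = 0.02488.
ΔP = f(L/D_h)(ρV²/2) = 0.02488·5.987/0.3886·6.935 = 2.658 Pa.
ΔP = 0.002658 kPa.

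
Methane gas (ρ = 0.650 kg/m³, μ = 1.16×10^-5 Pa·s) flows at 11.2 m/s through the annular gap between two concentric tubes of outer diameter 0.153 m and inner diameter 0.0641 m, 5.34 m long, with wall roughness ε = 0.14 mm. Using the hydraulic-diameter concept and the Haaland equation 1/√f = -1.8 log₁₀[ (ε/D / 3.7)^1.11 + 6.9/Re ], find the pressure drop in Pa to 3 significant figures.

ΔP ≈ 61.1 Pa

Hydraulic diameter D_h = 4A/P = D_o - D_i = 0.153 - 0.0641 = 0.0889 m.
Re = ρVD_h/μ = 0.65·11.2·0.0889/1.16e-05 = 5.579e+04.
ε/D_h = 0.00014/0.0889 = 0.00157; Haaland gives 1/√f = -1.8 log₁₀[0.000181+0.000124] = 6.329, so f = 0.02497.
ΔP = f(L/D_h)(ρV²/2) = 0.02497·5.34/0.0889·40.77 = 61.14 Pa.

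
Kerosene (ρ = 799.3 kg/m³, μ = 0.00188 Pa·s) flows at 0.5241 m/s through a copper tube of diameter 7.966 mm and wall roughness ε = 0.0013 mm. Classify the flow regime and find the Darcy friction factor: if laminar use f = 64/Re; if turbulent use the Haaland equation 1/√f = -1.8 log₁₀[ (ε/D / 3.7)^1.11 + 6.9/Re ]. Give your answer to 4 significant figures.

Re = ρVD/μ = 799.3·0.5241·0.007966/0.00188 = 1775.
Re < 2300 → laminar, so f = 64/Re = 0.03606 (roughness is irrelevant in laminar flow).

f ≈ 0.03606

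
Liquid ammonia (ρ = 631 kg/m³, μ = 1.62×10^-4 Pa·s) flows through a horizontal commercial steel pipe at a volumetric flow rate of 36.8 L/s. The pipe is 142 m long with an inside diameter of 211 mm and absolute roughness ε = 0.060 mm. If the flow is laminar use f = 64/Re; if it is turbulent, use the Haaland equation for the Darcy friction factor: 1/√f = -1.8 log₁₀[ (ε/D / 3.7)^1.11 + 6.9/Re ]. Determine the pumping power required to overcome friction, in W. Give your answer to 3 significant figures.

Q = 36.8 L/s = 36.8/1000 = 0.0368 m³/s.
Cross-sectional area A = πD²/4 = π(0.211)²/4 = 0.03497 m²; mean velocity V = Q/A = 0.0368/0.03497 = 1.052 m/s.
Reynolds number Re = ρVD/μ = 631 · 1.052 · 0.211 / 0.000162 = 8.649e+05.
Re > 4000 → turbulent. Relative roughness ε/D = 6e-05/0.211 = 0.000284. Haaland: 1/√f = -1.8 log₁₀[(0.000284/3.7)^1.11 + 6.9/8.649e+05] = -1.8 log₁₀[2.71e-05 + 7.98e-06] = 8.019, so f = 0.01555.
Darcy-Weisbach: ΔP = f(L/D)(ρV²/2) = 0.01555·(142/0.211)·(631·1.052²/2) = 0.01555·673·349.5 = 3657 Pa.
Pumping power P = QΔP = 0.0368·3657 = 134.6 W = 135 W.

P ≈ 135 W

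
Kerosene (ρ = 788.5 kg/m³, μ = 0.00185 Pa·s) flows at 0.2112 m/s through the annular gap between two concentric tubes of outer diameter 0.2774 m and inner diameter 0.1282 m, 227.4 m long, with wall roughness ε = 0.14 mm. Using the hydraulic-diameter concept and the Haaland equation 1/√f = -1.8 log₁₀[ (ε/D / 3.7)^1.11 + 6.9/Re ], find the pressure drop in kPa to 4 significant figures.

Hydraulic diameter D_h = 4A/P = D_o - D_i = 0.2774 - 0.1282 = 0.1492 m.
Re = ρVD_h/μ = 788.5·0.2112·0.1492/0.00185 = 1.343e+04.
ε/D_h = 0.00014/0.1492 = 0.000938; Haaland gives 1/√f = -1.8 log₁₀[0.000102+0.000514] = 5.779, so f = 0.02994.
ΔP = f(L/D_h)(ρV²/2) = 0.02994·227.4/0.1492·17.59 = 802.5 Pa.
ΔP = 0.8025 kPa.

ΔP ≈ 0.8025 kPa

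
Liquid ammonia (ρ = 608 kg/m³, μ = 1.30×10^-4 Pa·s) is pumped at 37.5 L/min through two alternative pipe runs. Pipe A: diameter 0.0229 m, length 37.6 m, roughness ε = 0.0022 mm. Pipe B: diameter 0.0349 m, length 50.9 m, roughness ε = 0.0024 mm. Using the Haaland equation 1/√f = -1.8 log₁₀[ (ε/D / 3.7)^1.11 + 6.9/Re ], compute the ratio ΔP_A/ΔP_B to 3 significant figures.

ΔP_A/ΔP_B ≈ 5.68

Pipe A: V = Q/A = 0.000625/0.0004119 = 1.517 m/s; Re = 1.625e+05; ε/D = 9.61e-05; Haaland → f = 0.01672; ΔP_A = f(L/D)(ρV²/2) = 1.922e+04 Pa.
Pipe B: V = Q/A = 0.000625/0.0009566 = 0.6533 m/s; Re = 1.066e+05; ε/D = 6.88e-05; Haaland → f = 0.0179; ΔP_B = f(L/D)(ρV²/2) = 3387 Pa.
ΔP_A/ΔP_B = 1.922e+04/3387 = 5.68.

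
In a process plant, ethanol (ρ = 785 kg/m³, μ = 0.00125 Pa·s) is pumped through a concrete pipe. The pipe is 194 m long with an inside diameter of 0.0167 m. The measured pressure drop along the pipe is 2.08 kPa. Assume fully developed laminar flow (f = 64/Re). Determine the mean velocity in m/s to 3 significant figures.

V ≈ 0.0748 m/s

For laminar flow, f = 64/Re with Re = ρVD/μ, so Darcy-Weisbach reduces to ΔP = 32μLV/D². Solving for V: V = ΔP·D²/(32μL) = 2080·(0.0167)²/(32·0.00125·194) = 0.07475 m/s.
Check: Re = ρVD/μ = 785·0.07475·0.0167/0.00125 = 784 < 2300, so the laminar assumption holds.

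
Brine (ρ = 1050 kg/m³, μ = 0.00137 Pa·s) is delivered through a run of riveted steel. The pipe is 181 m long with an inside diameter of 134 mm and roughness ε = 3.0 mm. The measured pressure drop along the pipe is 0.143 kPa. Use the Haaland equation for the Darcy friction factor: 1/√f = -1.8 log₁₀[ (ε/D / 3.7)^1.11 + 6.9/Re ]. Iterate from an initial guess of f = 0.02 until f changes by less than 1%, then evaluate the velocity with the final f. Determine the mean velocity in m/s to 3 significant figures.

V ≈ 0.0598 m/s

Rearranging Darcy-Weisbach: V = √(2·ΔP·D/(f·L·ρ)). With ε/D = 0.003/0.134 = 0.0224, iterate starting from f = 0.02:
  f = 0.02 → V = √(2·143·0.134/(0.02·181·1050)) = 0.1004 m/s; Re = ρVD/μ = 1.031e+04; f → 0.05425
  f = 0.05425 → V = 0.06097 m/s; Re = 6261; f → 0.05628
  f = 0.05628 → V = 0.05986 m/s; Re = 6147; f → 0.05637
Converged (Δf/f < 1%). With the final f = 0.05637: V = √(2·143·0.134/(0.05637·181·1050)) = 0.05981 m/s.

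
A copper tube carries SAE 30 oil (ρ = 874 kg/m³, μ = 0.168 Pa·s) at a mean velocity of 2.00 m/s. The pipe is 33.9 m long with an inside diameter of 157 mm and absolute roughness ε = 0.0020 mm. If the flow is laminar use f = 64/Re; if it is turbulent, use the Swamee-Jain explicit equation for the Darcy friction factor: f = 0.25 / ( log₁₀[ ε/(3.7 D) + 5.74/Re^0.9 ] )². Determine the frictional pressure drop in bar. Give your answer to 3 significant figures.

ΔP ≈ 0.148 bar

Reynolds number Re = ρVD/μ = 874 · 2 · 0.157 / 0.168 = 1634.
Re < 2300 → laminar flow, so f = 64/Re = 64/1634 = 0.03918 (the turbulent correlation is not needed).
Darcy-Weisbach: ΔP = f(L/D)(ρV²/2) = 0.03918·(33.9/0.157)·(874·2²/2) = 0.03918·215.9·1748 = 1.479e+04 Pa.
ΔP = 1.479e+04 Pa = 0.148 bar.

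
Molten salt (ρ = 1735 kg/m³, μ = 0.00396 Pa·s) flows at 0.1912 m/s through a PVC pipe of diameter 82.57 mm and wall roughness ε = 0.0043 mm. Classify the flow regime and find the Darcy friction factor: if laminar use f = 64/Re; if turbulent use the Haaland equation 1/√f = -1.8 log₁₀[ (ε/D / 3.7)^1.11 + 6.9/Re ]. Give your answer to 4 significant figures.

Re = ρVD/μ = 1735·0.1912·0.08257/0.00396 = 6917.
Re > 4000 → turbulent. ε/D = 4.3e-06/0.08257 = 5.21e-05; Haaland: 1/√f = -1.8 log₁₀[4.12e-06 + 0.000998] = 5.399, so f = 0.03431.

f ≈ 0.03431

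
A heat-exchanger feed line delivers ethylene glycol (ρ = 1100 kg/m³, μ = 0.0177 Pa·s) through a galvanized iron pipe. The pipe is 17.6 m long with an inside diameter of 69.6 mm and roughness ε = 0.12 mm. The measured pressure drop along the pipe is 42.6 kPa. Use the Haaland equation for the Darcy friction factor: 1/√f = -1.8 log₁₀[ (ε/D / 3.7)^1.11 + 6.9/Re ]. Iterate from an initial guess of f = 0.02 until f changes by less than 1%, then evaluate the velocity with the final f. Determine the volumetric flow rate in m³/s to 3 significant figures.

Rearranging Darcy-Weisbach: V = √(2·ΔP·D/(f·L·ρ)). With ε/D = 0.00012/0.0696 = 0.00172, iterate starting from f = 0.02:
  f = 0.02 → V = √(2·4.26e+04·0.0696/(0.02·17.6·1100)) = 3.913 m/s; Re = ρVD/μ = 1.693e+04; f → 0.02984
  f = 0.02984 → V = 3.204 m/s; Re = 1.386e+04; f → 0.03099
  f = 0.03099 → V = 3.144 m/s; Re = 1.36e+04; f → 0.0311
Converged (Δf/f < 1%). With the final f = 0.0311: V = √(2·4.26e+04·0.0696/(0.0311·17.6·1100)) = 3.138 m/s.
Q = V·A = 3.138·(π/4·0.0696²) = 0.01194 m³/s = 0.0119 m³/s.

Q ≈ 0.0119 m³/s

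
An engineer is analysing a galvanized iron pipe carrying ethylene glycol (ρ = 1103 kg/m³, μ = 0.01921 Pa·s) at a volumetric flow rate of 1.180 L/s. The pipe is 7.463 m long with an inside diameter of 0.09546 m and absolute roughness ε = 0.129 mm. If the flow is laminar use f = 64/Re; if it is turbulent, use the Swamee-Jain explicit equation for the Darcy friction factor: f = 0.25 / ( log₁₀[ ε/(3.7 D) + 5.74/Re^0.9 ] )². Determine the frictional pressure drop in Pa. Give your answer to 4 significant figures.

ΔP ≈ 83.00 Pa

Q = 1.180 L/s = 1.180/1000 = 0.00118 m³/s.
Cross-sectional area A = πD²/4 = π(0.09546)²/4 = 0.007157 m²; mean velocity V = Q/A = 0.00118/0.007157 = 0.1649 m/s.
Reynolds number Re = ρVD/μ = 1103 · 0.1649 · 0.09546 / 0.0192 = 903.7.
Re < 2300 → laminar flow, so f = 64/Re = 64/903.7 = 0.07082 (the turbulent correlation is not needed).
Darcy-Weisbach: ΔP = f(L/D)(ρV²/2) = 0.07082·(7.463/0.09546)·(1103·0.1649²/2) = 0.07082·78.18·14.99 = 83 Pa.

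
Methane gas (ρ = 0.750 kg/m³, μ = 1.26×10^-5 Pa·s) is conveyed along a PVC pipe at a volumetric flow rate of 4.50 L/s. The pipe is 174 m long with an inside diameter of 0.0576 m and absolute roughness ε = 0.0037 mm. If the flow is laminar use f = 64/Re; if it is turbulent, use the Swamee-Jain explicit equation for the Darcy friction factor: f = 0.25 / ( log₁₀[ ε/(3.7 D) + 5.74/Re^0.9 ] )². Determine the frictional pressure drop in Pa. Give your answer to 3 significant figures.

Q = 4.50 L/s = 4.50/1000 = 0.0045 m³/s.
Cross-sectional area A = πD²/4 = π(0.0576)²/4 = 0.002606 m²; mean velocity V = Q/A = 0.0045/0.002606 = 1.727 m/s.
Reynolds number Re = ρVD/μ = 0.75 · 1.727 · 0.0576 / 1.26e-05 = 5921.
Re > 4000 → turbulent. Relative roughness ε/D = 3.7e-06/0.0576 = 6.42e-05. Swamee-Jain: f = 0.25/(log₁₀[6.42e-05/3.7 + 5.74/5921^0.9])² = 0.25/(log₁₀[1.74e-05 + 0.00231])² = 0.25/(-2.633)² = 0.03606.
Darcy-Weisbach: ΔP = f(L/D)(ρV²/2) = 0.03606·(174/0.0576)·(0.75·1.727²/2) = 0.03606·3021·1.118 = 121.8 Pa.

ΔP ≈ 122 Pa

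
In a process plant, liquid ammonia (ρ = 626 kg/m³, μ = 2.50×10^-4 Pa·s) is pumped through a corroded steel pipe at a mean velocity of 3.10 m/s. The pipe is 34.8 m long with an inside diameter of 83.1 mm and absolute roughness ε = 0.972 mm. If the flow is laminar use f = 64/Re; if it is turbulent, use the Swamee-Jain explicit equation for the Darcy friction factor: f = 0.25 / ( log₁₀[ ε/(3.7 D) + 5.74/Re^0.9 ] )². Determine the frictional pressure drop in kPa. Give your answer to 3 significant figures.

Reynolds number Re = ρVD/μ = 626 · 3.1 · 0.0831 / 0.00025 = 6.451e+05.
Re > 4000 → turbulent. Relative roughness ε/D = 0.000972/0.0831 = 0.0117. Swamee-Jain: f = 0.25/(log₁₀[0.0117/3.7 + 5.74/6.451e+05^0.9])² = 0.25/(log₁₀[0.00316 + 3.39e-05])² = 0.25/(-2.496)² = 0.04014.
Darcy-Weisbach: ΔP = f(L/D)(ρV²/2) = 0.04014·(34.8/0.0831)·(626·3.1²/2) = 0.04014·418.8·3008 = 5.057e+04 Pa.
ΔP = 5.057e+04 Pa = 50.6 kPa.

ΔP ≈ 50.6 kPa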